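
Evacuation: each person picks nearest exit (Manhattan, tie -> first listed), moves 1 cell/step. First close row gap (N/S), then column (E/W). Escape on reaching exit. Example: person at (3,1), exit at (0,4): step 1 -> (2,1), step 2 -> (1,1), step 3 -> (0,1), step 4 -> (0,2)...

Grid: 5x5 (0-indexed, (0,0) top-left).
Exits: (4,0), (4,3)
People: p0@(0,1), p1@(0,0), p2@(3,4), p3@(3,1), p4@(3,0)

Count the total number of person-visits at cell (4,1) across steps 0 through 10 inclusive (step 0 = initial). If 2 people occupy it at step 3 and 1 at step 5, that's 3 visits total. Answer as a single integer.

Answer: 2

Derivation:
Step 0: p0@(0,1) p1@(0,0) p2@(3,4) p3@(3,1) p4@(3,0) -> at (4,1): 0 [-], cum=0
Step 1: p0@(1,1) p1@(1,0) p2@(4,4) p3@(4,1) p4@ESC -> at (4,1): 1 [p3], cum=1
Step 2: p0@(2,1) p1@(2,0) p2@ESC p3@ESC p4@ESC -> at (4,1): 0 [-], cum=1
Step 3: p0@(3,1) p1@(3,0) p2@ESC p3@ESC p4@ESC -> at (4,1): 0 [-], cum=1
Step 4: p0@(4,1) p1@ESC p2@ESC p3@ESC p4@ESC -> at (4,1): 1 [p0], cum=2
Step 5: p0@ESC p1@ESC p2@ESC p3@ESC p4@ESC -> at (4,1): 0 [-], cum=2
Total visits = 2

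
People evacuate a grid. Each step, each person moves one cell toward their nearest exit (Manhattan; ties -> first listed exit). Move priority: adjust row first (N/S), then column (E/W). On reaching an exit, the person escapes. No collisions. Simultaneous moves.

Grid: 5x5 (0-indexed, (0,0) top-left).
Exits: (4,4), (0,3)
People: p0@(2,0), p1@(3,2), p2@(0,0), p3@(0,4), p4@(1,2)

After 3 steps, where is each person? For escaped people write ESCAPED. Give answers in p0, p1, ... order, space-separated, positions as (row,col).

Step 1: p0:(2,0)->(1,0) | p1:(3,2)->(4,2) | p2:(0,0)->(0,1) | p3:(0,4)->(0,3)->EXIT | p4:(1,2)->(0,2)
Step 2: p0:(1,0)->(0,0) | p1:(4,2)->(4,3) | p2:(0,1)->(0,2) | p3:escaped | p4:(0,2)->(0,3)->EXIT
Step 3: p0:(0,0)->(0,1) | p1:(4,3)->(4,4)->EXIT | p2:(0,2)->(0,3)->EXIT | p3:escaped | p4:escaped

(0,1) ESCAPED ESCAPED ESCAPED ESCAPED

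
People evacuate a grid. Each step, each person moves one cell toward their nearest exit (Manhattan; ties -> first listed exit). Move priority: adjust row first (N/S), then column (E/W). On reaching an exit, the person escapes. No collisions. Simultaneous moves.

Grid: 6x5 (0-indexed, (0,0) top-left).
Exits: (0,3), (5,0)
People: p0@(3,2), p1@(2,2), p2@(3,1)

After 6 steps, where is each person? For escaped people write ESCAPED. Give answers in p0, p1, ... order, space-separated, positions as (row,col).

Step 1: p0:(3,2)->(2,2) | p1:(2,2)->(1,2) | p2:(3,1)->(4,1)
Step 2: p0:(2,2)->(1,2) | p1:(1,2)->(0,2) | p2:(4,1)->(5,1)
Step 3: p0:(1,2)->(0,2) | p1:(0,2)->(0,3)->EXIT | p2:(5,1)->(5,0)->EXIT
Step 4: p0:(0,2)->(0,3)->EXIT | p1:escaped | p2:escaped

ESCAPED ESCAPED ESCAPED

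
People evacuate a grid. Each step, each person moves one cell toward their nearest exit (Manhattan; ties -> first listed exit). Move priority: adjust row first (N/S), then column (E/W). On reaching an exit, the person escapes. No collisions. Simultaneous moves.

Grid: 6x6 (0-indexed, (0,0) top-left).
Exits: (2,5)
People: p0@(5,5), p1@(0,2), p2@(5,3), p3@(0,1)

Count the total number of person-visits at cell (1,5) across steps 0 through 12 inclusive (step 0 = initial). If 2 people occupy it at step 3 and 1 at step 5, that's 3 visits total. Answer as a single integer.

Step 0: p0@(5,5) p1@(0,2) p2@(5,3) p3@(0,1) -> at (1,5): 0 [-], cum=0
Step 1: p0@(4,5) p1@(1,2) p2@(4,3) p3@(1,1) -> at (1,5): 0 [-], cum=0
Step 2: p0@(3,5) p1@(2,2) p2@(3,3) p3@(2,1) -> at (1,5): 0 [-], cum=0
Step 3: p0@ESC p1@(2,3) p2@(2,3) p3@(2,2) -> at (1,5): 0 [-], cum=0
Step 4: p0@ESC p1@(2,4) p2@(2,4) p3@(2,3) -> at (1,5): 0 [-], cum=0
Step 5: p0@ESC p1@ESC p2@ESC p3@(2,4) -> at (1,5): 0 [-], cum=0
Step 6: p0@ESC p1@ESC p2@ESC p3@ESC -> at (1,5): 0 [-], cum=0
Total visits = 0

Answer: 0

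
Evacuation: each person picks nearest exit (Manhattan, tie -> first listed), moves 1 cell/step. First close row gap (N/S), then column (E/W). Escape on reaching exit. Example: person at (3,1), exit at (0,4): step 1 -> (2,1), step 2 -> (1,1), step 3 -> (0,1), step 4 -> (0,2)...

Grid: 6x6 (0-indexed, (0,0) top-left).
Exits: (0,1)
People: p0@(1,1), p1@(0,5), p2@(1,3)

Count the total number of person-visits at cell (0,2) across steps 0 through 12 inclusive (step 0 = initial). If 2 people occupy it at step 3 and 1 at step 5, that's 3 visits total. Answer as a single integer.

Step 0: p0@(1,1) p1@(0,5) p2@(1,3) -> at (0,2): 0 [-], cum=0
Step 1: p0@ESC p1@(0,4) p2@(0,3) -> at (0,2): 0 [-], cum=0
Step 2: p0@ESC p1@(0,3) p2@(0,2) -> at (0,2): 1 [p2], cum=1
Step 3: p0@ESC p1@(0,2) p2@ESC -> at (0,2): 1 [p1], cum=2
Step 4: p0@ESC p1@ESC p2@ESC -> at (0,2): 0 [-], cum=2
Total visits = 2

Answer: 2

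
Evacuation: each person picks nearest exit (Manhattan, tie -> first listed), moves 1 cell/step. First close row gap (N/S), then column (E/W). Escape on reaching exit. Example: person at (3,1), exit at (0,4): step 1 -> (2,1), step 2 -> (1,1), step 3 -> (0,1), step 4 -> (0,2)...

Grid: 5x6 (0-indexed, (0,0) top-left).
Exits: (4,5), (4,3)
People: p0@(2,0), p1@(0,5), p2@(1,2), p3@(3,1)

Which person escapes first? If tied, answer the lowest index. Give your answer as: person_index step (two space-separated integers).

Answer: 3 3

Derivation:
Step 1: p0:(2,0)->(3,0) | p1:(0,5)->(1,5) | p2:(1,2)->(2,2) | p3:(3,1)->(4,1)
Step 2: p0:(3,0)->(4,0) | p1:(1,5)->(2,5) | p2:(2,2)->(3,2) | p3:(4,1)->(4,2)
Step 3: p0:(4,0)->(4,1) | p1:(2,5)->(3,5) | p2:(3,2)->(4,2) | p3:(4,2)->(4,3)->EXIT
Step 4: p0:(4,1)->(4,2) | p1:(3,5)->(4,5)->EXIT | p2:(4,2)->(4,3)->EXIT | p3:escaped
Step 5: p0:(4,2)->(4,3)->EXIT | p1:escaped | p2:escaped | p3:escaped
Exit steps: [5, 4, 4, 3]
First to escape: p3 at step 3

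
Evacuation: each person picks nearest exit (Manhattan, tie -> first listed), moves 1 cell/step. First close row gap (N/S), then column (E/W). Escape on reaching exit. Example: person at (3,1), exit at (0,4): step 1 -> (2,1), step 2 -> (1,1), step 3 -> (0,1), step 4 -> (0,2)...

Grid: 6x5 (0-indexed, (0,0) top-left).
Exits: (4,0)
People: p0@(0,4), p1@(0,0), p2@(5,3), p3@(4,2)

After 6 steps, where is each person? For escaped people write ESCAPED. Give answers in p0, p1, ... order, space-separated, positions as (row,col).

Step 1: p0:(0,4)->(1,4) | p1:(0,0)->(1,0) | p2:(5,3)->(4,3) | p3:(4,2)->(4,1)
Step 2: p0:(1,4)->(2,4) | p1:(1,0)->(2,0) | p2:(4,3)->(4,2) | p3:(4,1)->(4,0)->EXIT
Step 3: p0:(2,4)->(3,4) | p1:(2,0)->(3,0) | p2:(4,2)->(4,1) | p3:escaped
Step 4: p0:(3,4)->(4,4) | p1:(3,0)->(4,0)->EXIT | p2:(4,1)->(4,0)->EXIT | p3:escaped
Step 5: p0:(4,4)->(4,3) | p1:escaped | p2:escaped | p3:escaped
Step 6: p0:(4,3)->(4,2) | p1:escaped | p2:escaped | p3:escaped

(4,2) ESCAPED ESCAPED ESCAPED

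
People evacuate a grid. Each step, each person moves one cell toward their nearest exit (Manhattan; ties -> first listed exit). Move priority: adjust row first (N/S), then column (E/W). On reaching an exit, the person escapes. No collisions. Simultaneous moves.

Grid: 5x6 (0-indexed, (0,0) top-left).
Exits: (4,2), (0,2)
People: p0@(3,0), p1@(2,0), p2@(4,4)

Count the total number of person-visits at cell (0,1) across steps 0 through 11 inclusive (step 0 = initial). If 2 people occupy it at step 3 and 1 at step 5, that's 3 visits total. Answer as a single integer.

Step 0: p0@(3,0) p1@(2,0) p2@(4,4) -> at (0,1): 0 [-], cum=0
Step 1: p0@(4,0) p1@(3,0) p2@(4,3) -> at (0,1): 0 [-], cum=0
Step 2: p0@(4,1) p1@(4,0) p2@ESC -> at (0,1): 0 [-], cum=0
Step 3: p0@ESC p1@(4,1) p2@ESC -> at (0,1): 0 [-], cum=0
Step 4: p0@ESC p1@ESC p2@ESC -> at (0,1): 0 [-], cum=0
Total visits = 0

Answer: 0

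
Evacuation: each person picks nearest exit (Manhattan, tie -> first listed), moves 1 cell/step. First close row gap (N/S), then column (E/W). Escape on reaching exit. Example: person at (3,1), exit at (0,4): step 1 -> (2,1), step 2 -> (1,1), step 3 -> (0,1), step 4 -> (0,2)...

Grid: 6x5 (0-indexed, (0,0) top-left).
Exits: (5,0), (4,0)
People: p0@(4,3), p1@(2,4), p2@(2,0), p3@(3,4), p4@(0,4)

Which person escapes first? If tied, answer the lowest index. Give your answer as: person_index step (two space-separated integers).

Answer: 2 2

Derivation:
Step 1: p0:(4,3)->(4,2) | p1:(2,4)->(3,4) | p2:(2,0)->(3,0) | p3:(3,4)->(4,4) | p4:(0,4)->(1,4)
Step 2: p0:(4,2)->(4,1) | p1:(3,4)->(4,4) | p2:(3,0)->(4,0)->EXIT | p3:(4,4)->(4,3) | p4:(1,4)->(2,4)
Step 3: p0:(4,1)->(4,0)->EXIT | p1:(4,4)->(4,3) | p2:escaped | p3:(4,3)->(4,2) | p4:(2,4)->(3,4)
Step 4: p0:escaped | p1:(4,3)->(4,2) | p2:escaped | p3:(4,2)->(4,1) | p4:(3,4)->(4,4)
Step 5: p0:escaped | p1:(4,2)->(4,1) | p2:escaped | p3:(4,1)->(4,0)->EXIT | p4:(4,4)->(4,3)
Step 6: p0:escaped | p1:(4,1)->(4,0)->EXIT | p2:escaped | p3:escaped | p4:(4,3)->(4,2)
Step 7: p0:escaped | p1:escaped | p2:escaped | p3:escaped | p4:(4,2)->(4,1)
Step 8: p0:escaped | p1:escaped | p2:escaped | p3:escaped | p4:(4,1)->(4,0)->EXIT
Exit steps: [3, 6, 2, 5, 8]
First to escape: p2 at step 2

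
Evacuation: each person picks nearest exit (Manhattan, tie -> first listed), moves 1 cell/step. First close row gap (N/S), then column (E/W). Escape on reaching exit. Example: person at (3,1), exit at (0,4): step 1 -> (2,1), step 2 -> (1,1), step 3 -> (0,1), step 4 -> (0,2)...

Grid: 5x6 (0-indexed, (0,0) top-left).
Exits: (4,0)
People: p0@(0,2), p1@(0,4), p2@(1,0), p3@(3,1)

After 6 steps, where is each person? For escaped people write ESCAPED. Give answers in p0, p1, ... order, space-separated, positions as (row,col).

Step 1: p0:(0,2)->(1,2) | p1:(0,4)->(1,4) | p2:(1,0)->(2,0) | p3:(3,1)->(4,1)
Step 2: p0:(1,2)->(2,2) | p1:(1,4)->(2,4) | p2:(2,0)->(3,0) | p3:(4,1)->(4,0)->EXIT
Step 3: p0:(2,2)->(3,2) | p1:(2,4)->(3,4) | p2:(3,0)->(4,0)->EXIT | p3:escaped
Step 4: p0:(3,2)->(4,2) | p1:(3,4)->(4,4) | p2:escaped | p3:escaped
Step 5: p0:(4,2)->(4,1) | p1:(4,4)->(4,3) | p2:escaped | p3:escaped
Step 6: p0:(4,1)->(4,0)->EXIT | p1:(4,3)->(4,2) | p2:escaped | p3:escaped

ESCAPED (4,2) ESCAPED ESCAPED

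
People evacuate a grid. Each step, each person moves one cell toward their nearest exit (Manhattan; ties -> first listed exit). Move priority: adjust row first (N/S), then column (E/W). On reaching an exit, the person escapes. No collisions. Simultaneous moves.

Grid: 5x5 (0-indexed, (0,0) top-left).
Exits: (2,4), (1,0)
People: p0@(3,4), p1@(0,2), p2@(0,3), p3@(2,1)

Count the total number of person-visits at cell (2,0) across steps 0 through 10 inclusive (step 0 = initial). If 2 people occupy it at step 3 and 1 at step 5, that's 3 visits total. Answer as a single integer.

Step 0: p0@(3,4) p1@(0,2) p2@(0,3) p3@(2,1) -> at (2,0): 0 [-], cum=0
Step 1: p0@ESC p1@(1,2) p2@(1,3) p3@(1,1) -> at (2,0): 0 [-], cum=0
Step 2: p0@ESC p1@(1,1) p2@(2,3) p3@ESC -> at (2,0): 0 [-], cum=0
Step 3: p0@ESC p1@ESC p2@ESC p3@ESC -> at (2,0): 0 [-], cum=0
Total visits = 0

Answer: 0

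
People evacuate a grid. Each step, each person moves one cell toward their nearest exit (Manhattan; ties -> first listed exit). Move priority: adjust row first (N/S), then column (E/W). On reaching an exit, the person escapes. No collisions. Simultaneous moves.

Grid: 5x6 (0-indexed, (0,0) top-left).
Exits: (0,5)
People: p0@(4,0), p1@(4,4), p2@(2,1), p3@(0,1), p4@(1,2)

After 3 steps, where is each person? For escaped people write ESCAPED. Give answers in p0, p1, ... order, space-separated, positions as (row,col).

Step 1: p0:(4,0)->(3,0) | p1:(4,4)->(3,4) | p2:(2,1)->(1,1) | p3:(0,1)->(0,2) | p4:(1,2)->(0,2)
Step 2: p0:(3,0)->(2,0) | p1:(3,4)->(2,4) | p2:(1,1)->(0,1) | p3:(0,2)->(0,3) | p4:(0,2)->(0,3)
Step 3: p0:(2,0)->(1,0) | p1:(2,4)->(1,4) | p2:(0,1)->(0,2) | p3:(0,3)->(0,4) | p4:(0,3)->(0,4)

(1,0) (1,4) (0,2) (0,4) (0,4)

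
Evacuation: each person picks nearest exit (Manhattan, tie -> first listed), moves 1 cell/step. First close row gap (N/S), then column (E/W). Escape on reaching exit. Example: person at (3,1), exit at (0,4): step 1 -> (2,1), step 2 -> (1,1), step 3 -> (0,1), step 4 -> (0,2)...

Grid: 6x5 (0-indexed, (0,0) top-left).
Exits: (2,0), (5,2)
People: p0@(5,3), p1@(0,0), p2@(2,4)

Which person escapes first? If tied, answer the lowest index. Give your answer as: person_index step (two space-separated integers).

Answer: 0 1

Derivation:
Step 1: p0:(5,3)->(5,2)->EXIT | p1:(0,0)->(1,0) | p2:(2,4)->(2,3)
Step 2: p0:escaped | p1:(1,0)->(2,0)->EXIT | p2:(2,3)->(2,2)
Step 3: p0:escaped | p1:escaped | p2:(2,2)->(2,1)
Step 4: p0:escaped | p1:escaped | p2:(2,1)->(2,0)->EXIT
Exit steps: [1, 2, 4]
First to escape: p0 at step 1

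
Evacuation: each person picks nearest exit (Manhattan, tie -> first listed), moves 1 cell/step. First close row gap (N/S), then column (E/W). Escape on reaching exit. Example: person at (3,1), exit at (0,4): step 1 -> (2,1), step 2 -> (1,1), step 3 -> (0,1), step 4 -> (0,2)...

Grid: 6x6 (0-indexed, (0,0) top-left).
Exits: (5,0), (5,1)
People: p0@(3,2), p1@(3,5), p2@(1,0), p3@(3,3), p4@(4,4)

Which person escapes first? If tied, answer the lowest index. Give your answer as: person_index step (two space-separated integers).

Step 1: p0:(3,2)->(4,2) | p1:(3,5)->(4,5) | p2:(1,0)->(2,0) | p3:(3,3)->(4,3) | p4:(4,4)->(5,4)
Step 2: p0:(4,2)->(5,2) | p1:(4,5)->(5,5) | p2:(2,0)->(3,0) | p3:(4,3)->(5,3) | p4:(5,4)->(5,3)
Step 3: p0:(5,2)->(5,1)->EXIT | p1:(5,5)->(5,4) | p2:(3,0)->(4,0) | p3:(5,3)->(5,2) | p4:(5,3)->(5,2)
Step 4: p0:escaped | p1:(5,4)->(5,3) | p2:(4,0)->(5,0)->EXIT | p3:(5,2)->(5,1)->EXIT | p4:(5,2)->(5,1)->EXIT
Step 5: p0:escaped | p1:(5,3)->(5,2) | p2:escaped | p3:escaped | p4:escaped
Step 6: p0:escaped | p1:(5,2)->(5,1)->EXIT | p2:escaped | p3:escaped | p4:escaped
Exit steps: [3, 6, 4, 4, 4]
First to escape: p0 at step 3

Answer: 0 3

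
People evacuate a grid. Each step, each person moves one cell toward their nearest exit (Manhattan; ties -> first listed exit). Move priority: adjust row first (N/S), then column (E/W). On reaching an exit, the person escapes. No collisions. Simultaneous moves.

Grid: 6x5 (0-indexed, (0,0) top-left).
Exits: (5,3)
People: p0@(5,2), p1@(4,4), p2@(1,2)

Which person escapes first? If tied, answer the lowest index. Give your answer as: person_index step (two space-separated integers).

Step 1: p0:(5,2)->(5,3)->EXIT | p1:(4,4)->(5,4) | p2:(1,2)->(2,2)
Step 2: p0:escaped | p1:(5,4)->(5,3)->EXIT | p2:(2,2)->(3,2)
Step 3: p0:escaped | p1:escaped | p2:(3,2)->(4,2)
Step 4: p0:escaped | p1:escaped | p2:(4,2)->(5,2)
Step 5: p0:escaped | p1:escaped | p2:(5,2)->(5,3)->EXIT
Exit steps: [1, 2, 5]
First to escape: p0 at step 1

Answer: 0 1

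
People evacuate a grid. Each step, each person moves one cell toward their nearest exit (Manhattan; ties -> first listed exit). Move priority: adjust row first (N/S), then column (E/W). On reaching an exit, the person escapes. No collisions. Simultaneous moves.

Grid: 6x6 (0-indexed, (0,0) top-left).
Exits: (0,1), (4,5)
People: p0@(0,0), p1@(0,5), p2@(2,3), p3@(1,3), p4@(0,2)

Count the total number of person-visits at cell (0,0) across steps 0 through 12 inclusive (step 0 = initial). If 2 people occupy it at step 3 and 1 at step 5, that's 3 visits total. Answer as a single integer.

Step 0: p0@(0,0) p1@(0,5) p2@(2,3) p3@(1,3) p4@(0,2) -> at (0,0): 1 [p0], cum=1
Step 1: p0@ESC p1@(0,4) p2@(1,3) p3@(0,3) p4@ESC -> at (0,0): 0 [-], cum=1
Step 2: p0@ESC p1@(0,3) p2@(0,3) p3@(0,2) p4@ESC -> at (0,0): 0 [-], cum=1
Step 3: p0@ESC p1@(0,2) p2@(0,2) p3@ESC p4@ESC -> at (0,0): 0 [-], cum=1
Step 4: p0@ESC p1@ESC p2@ESC p3@ESC p4@ESC -> at (0,0): 0 [-], cum=1
Total visits = 1

Answer: 1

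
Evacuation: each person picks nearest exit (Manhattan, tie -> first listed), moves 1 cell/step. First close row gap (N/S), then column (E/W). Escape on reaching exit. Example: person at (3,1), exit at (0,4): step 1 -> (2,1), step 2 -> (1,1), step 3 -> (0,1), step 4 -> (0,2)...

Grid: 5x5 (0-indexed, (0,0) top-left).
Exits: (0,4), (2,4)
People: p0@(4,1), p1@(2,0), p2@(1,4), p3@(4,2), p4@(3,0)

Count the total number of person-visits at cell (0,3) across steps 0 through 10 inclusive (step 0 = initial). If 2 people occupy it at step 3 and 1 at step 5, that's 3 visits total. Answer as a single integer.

Step 0: p0@(4,1) p1@(2,0) p2@(1,4) p3@(4,2) p4@(3,0) -> at (0,3): 0 [-], cum=0
Step 1: p0@(3,1) p1@(2,1) p2@ESC p3@(3,2) p4@(2,0) -> at (0,3): 0 [-], cum=0
Step 2: p0@(2,1) p1@(2,2) p2@ESC p3@(2,2) p4@(2,1) -> at (0,3): 0 [-], cum=0
Step 3: p0@(2,2) p1@(2,3) p2@ESC p3@(2,3) p4@(2,2) -> at (0,3): 0 [-], cum=0
Step 4: p0@(2,3) p1@ESC p2@ESC p3@ESC p4@(2,3) -> at (0,3): 0 [-], cum=0
Step 5: p0@ESC p1@ESC p2@ESC p3@ESC p4@ESC -> at (0,3): 0 [-], cum=0
Total visits = 0

Answer: 0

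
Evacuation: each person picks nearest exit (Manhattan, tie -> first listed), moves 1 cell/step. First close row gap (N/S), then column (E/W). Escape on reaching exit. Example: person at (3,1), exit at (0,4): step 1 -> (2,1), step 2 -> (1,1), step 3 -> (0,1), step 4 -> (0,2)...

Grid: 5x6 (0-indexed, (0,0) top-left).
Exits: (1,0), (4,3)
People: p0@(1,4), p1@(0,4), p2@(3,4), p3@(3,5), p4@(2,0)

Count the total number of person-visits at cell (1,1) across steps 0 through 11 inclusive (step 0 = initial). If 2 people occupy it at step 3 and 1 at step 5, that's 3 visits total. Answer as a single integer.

Answer: 2

Derivation:
Step 0: p0@(1,4) p1@(0,4) p2@(3,4) p3@(3,5) p4@(2,0) -> at (1,1): 0 [-], cum=0
Step 1: p0@(1,3) p1@(1,4) p2@(4,4) p3@(4,5) p4@ESC -> at (1,1): 0 [-], cum=0
Step 2: p0@(1,2) p1@(1,3) p2@ESC p3@(4,4) p4@ESC -> at (1,1): 0 [-], cum=0
Step 3: p0@(1,1) p1@(1,2) p2@ESC p3@ESC p4@ESC -> at (1,1): 1 [p0], cum=1
Step 4: p0@ESC p1@(1,1) p2@ESC p3@ESC p4@ESC -> at (1,1): 1 [p1], cum=2
Step 5: p0@ESC p1@ESC p2@ESC p3@ESC p4@ESC -> at (1,1): 0 [-], cum=2
Total visits = 2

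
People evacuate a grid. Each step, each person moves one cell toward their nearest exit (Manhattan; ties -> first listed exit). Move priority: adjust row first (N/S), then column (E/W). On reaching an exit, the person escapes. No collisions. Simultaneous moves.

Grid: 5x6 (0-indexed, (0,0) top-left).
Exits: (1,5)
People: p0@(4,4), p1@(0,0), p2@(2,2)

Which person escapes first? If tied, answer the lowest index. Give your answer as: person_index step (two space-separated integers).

Step 1: p0:(4,4)->(3,4) | p1:(0,0)->(1,0) | p2:(2,2)->(1,2)
Step 2: p0:(3,4)->(2,4) | p1:(1,0)->(1,1) | p2:(1,2)->(1,3)
Step 3: p0:(2,4)->(1,4) | p1:(1,1)->(1,2) | p2:(1,3)->(1,4)
Step 4: p0:(1,4)->(1,5)->EXIT | p1:(1,2)->(1,3) | p2:(1,4)->(1,5)->EXIT
Step 5: p0:escaped | p1:(1,3)->(1,4) | p2:escaped
Step 6: p0:escaped | p1:(1,4)->(1,5)->EXIT | p2:escaped
Exit steps: [4, 6, 4]
First to escape: p0 at step 4

Answer: 0 4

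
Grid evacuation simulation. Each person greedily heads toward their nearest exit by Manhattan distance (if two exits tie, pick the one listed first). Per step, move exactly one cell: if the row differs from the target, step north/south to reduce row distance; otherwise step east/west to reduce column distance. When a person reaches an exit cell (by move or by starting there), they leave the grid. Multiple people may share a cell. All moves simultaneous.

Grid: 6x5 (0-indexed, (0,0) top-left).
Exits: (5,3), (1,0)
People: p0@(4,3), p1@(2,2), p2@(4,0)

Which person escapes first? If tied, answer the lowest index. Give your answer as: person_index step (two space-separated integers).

Answer: 0 1

Derivation:
Step 1: p0:(4,3)->(5,3)->EXIT | p1:(2,2)->(1,2) | p2:(4,0)->(3,0)
Step 2: p0:escaped | p1:(1,2)->(1,1) | p2:(3,0)->(2,0)
Step 3: p0:escaped | p1:(1,1)->(1,0)->EXIT | p2:(2,0)->(1,0)->EXIT
Exit steps: [1, 3, 3]
First to escape: p0 at step 1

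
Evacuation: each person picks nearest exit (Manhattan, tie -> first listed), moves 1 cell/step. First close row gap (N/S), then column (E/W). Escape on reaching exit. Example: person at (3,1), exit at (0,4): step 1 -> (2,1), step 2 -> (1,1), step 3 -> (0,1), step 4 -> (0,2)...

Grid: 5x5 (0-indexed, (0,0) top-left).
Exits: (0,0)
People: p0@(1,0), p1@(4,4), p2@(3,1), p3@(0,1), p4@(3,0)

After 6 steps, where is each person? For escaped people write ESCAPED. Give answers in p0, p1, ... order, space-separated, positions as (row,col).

Step 1: p0:(1,0)->(0,0)->EXIT | p1:(4,4)->(3,4) | p2:(3,1)->(2,1) | p3:(0,1)->(0,0)->EXIT | p4:(3,0)->(2,0)
Step 2: p0:escaped | p1:(3,4)->(2,4) | p2:(2,1)->(1,1) | p3:escaped | p4:(2,0)->(1,0)
Step 3: p0:escaped | p1:(2,4)->(1,4) | p2:(1,1)->(0,1) | p3:escaped | p4:(1,0)->(0,0)->EXIT
Step 4: p0:escaped | p1:(1,4)->(0,4) | p2:(0,1)->(0,0)->EXIT | p3:escaped | p4:escaped
Step 5: p0:escaped | p1:(0,4)->(0,3) | p2:escaped | p3:escaped | p4:escaped
Step 6: p0:escaped | p1:(0,3)->(0,2) | p2:escaped | p3:escaped | p4:escaped

ESCAPED (0,2) ESCAPED ESCAPED ESCAPED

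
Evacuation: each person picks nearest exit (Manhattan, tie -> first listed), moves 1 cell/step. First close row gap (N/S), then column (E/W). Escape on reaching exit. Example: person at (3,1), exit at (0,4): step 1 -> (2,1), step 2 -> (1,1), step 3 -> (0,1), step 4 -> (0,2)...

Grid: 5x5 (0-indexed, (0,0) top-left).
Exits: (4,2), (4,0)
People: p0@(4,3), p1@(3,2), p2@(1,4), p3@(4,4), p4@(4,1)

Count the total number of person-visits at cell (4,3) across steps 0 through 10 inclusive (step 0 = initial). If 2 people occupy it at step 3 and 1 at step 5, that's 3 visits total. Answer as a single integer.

Step 0: p0@(4,3) p1@(3,2) p2@(1,4) p3@(4,4) p4@(4,1) -> at (4,3): 1 [p0], cum=1
Step 1: p0@ESC p1@ESC p2@(2,4) p3@(4,3) p4@ESC -> at (4,3): 1 [p3], cum=2
Step 2: p0@ESC p1@ESC p2@(3,4) p3@ESC p4@ESC -> at (4,3): 0 [-], cum=2
Step 3: p0@ESC p1@ESC p2@(4,4) p3@ESC p4@ESC -> at (4,3): 0 [-], cum=2
Step 4: p0@ESC p1@ESC p2@(4,3) p3@ESC p4@ESC -> at (4,3): 1 [p2], cum=3
Step 5: p0@ESC p1@ESC p2@ESC p3@ESC p4@ESC -> at (4,3): 0 [-], cum=3
Total visits = 3

Answer: 3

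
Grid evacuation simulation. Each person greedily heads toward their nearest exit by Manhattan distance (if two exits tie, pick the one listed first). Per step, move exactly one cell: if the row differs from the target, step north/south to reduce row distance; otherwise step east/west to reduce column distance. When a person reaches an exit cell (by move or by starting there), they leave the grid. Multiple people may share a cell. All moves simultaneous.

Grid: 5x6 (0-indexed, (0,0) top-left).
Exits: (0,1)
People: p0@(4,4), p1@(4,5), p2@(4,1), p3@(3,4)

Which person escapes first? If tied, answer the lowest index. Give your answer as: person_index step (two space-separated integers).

Step 1: p0:(4,4)->(3,4) | p1:(4,5)->(3,5) | p2:(4,1)->(3,1) | p3:(3,4)->(2,4)
Step 2: p0:(3,4)->(2,4) | p1:(3,5)->(2,5) | p2:(3,1)->(2,1) | p3:(2,4)->(1,4)
Step 3: p0:(2,4)->(1,4) | p1:(2,5)->(1,5) | p2:(2,1)->(1,1) | p3:(1,4)->(0,4)
Step 4: p0:(1,4)->(0,4) | p1:(1,5)->(0,5) | p2:(1,1)->(0,1)->EXIT | p3:(0,4)->(0,3)
Step 5: p0:(0,4)->(0,3) | p1:(0,5)->(0,4) | p2:escaped | p3:(0,3)->(0,2)
Step 6: p0:(0,3)->(0,2) | p1:(0,4)->(0,3) | p2:escaped | p3:(0,2)->(0,1)->EXIT
Step 7: p0:(0,2)->(0,1)->EXIT | p1:(0,3)->(0,2) | p2:escaped | p3:escaped
Step 8: p0:escaped | p1:(0,2)->(0,1)->EXIT | p2:escaped | p3:escaped
Exit steps: [7, 8, 4, 6]
First to escape: p2 at step 4

Answer: 2 4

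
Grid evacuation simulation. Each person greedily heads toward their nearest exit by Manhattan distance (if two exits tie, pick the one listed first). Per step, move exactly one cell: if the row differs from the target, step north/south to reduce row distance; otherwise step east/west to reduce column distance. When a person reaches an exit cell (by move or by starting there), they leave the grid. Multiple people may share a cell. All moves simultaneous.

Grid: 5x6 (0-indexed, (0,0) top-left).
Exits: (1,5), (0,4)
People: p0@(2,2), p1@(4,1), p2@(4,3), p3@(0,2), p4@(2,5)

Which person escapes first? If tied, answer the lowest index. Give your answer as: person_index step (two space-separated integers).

Step 1: p0:(2,2)->(1,2) | p1:(4,1)->(3,1) | p2:(4,3)->(3,3) | p3:(0,2)->(0,3) | p4:(2,5)->(1,5)->EXIT
Step 2: p0:(1,2)->(1,3) | p1:(3,1)->(2,1) | p2:(3,3)->(2,3) | p3:(0,3)->(0,4)->EXIT | p4:escaped
Step 3: p0:(1,3)->(1,4) | p1:(2,1)->(1,1) | p2:(2,3)->(1,3) | p3:escaped | p4:escaped
Step 4: p0:(1,4)->(1,5)->EXIT | p1:(1,1)->(1,2) | p2:(1,3)->(1,4) | p3:escaped | p4:escaped
Step 5: p0:escaped | p1:(1,2)->(1,3) | p2:(1,4)->(1,5)->EXIT | p3:escaped | p4:escaped
Step 6: p0:escaped | p1:(1,3)->(1,4) | p2:escaped | p3:escaped | p4:escaped
Step 7: p0:escaped | p1:(1,4)->(1,5)->EXIT | p2:escaped | p3:escaped | p4:escaped
Exit steps: [4, 7, 5, 2, 1]
First to escape: p4 at step 1

Answer: 4 1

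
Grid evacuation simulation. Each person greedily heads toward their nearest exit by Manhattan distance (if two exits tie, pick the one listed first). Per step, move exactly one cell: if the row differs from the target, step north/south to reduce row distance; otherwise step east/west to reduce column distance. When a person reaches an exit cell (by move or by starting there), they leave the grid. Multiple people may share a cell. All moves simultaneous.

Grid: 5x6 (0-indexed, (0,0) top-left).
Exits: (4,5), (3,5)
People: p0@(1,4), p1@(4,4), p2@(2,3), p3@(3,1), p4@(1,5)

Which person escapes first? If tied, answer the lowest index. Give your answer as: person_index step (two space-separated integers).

Step 1: p0:(1,4)->(2,4) | p1:(4,4)->(4,5)->EXIT | p2:(2,3)->(3,3) | p3:(3,1)->(3,2) | p4:(1,5)->(2,5)
Step 2: p0:(2,4)->(3,4) | p1:escaped | p2:(3,3)->(3,4) | p3:(3,2)->(3,3) | p4:(2,5)->(3,5)->EXIT
Step 3: p0:(3,4)->(3,5)->EXIT | p1:escaped | p2:(3,4)->(3,5)->EXIT | p3:(3,3)->(3,4) | p4:escaped
Step 4: p0:escaped | p1:escaped | p2:escaped | p3:(3,4)->(3,5)->EXIT | p4:escaped
Exit steps: [3, 1, 3, 4, 2]
First to escape: p1 at step 1

Answer: 1 1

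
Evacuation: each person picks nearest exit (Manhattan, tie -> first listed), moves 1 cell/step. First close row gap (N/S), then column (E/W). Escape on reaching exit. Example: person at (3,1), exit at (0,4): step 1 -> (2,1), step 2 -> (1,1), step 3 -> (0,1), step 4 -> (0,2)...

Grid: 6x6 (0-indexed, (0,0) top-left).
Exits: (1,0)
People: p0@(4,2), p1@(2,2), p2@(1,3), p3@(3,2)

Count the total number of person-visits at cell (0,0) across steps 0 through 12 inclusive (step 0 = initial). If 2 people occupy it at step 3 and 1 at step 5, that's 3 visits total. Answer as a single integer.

Step 0: p0@(4,2) p1@(2,2) p2@(1,3) p3@(3,2) -> at (0,0): 0 [-], cum=0
Step 1: p0@(3,2) p1@(1,2) p2@(1,2) p3@(2,2) -> at (0,0): 0 [-], cum=0
Step 2: p0@(2,2) p1@(1,1) p2@(1,1) p3@(1,2) -> at (0,0): 0 [-], cum=0
Step 3: p0@(1,2) p1@ESC p2@ESC p3@(1,1) -> at (0,0): 0 [-], cum=0
Step 4: p0@(1,1) p1@ESC p2@ESC p3@ESC -> at (0,0): 0 [-], cum=0
Step 5: p0@ESC p1@ESC p2@ESC p3@ESC -> at (0,0): 0 [-], cum=0
Total visits = 0

Answer: 0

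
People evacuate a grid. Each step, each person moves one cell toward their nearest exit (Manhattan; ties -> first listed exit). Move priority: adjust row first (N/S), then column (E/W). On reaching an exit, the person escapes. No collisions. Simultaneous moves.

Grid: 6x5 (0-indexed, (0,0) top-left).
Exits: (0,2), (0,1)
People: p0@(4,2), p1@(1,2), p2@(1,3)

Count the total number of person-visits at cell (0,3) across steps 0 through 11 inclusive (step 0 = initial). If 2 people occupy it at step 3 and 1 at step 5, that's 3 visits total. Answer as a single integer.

Answer: 1

Derivation:
Step 0: p0@(4,2) p1@(1,2) p2@(1,3) -> at (0,3): 0 [-], cum=0
Step 1: p0@(3,2) p1@ESC p2@(0,3) -> at (0,3): 1 [p2], cum=1
Step 2: p0@(2,2) p1@ESC p2@ESC -> at (0,3): 0 [-], cum=1
Step 3: p0@(1,2) p1@ESC p2@ESC -> at (0,3): 0 [-], cum=1
Step 4: p0@ESC p1@ESC p2@ESC -> at (0,3): 0 [-], cum=1
Total visits = 1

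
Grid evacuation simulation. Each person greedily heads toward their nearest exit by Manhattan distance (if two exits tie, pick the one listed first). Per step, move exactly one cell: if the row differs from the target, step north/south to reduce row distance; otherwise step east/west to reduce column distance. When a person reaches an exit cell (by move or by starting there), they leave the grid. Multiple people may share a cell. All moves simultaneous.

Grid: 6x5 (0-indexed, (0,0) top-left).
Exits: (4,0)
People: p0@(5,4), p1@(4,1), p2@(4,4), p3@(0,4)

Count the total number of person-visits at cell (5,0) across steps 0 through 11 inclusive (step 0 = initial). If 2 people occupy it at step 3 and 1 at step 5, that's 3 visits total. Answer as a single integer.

Answer: 0

Derivation:
Step 0: p0@(5,4) p1@(4,1) p2@(4,4) p3@(0,4) -> at (5,0): 0 [-], cum=0
Step 1: p0@(4,4) p1@ESC p2@(4,3) p3@(1,4) -> at (5,0): 0 [-], cum=0
Step 2: p0@(4,3) p1@ESC p2@(4,2) p3@(2,4) -> at (5,0): 0 [-], cum=0
Step 3: p0@(4,2) p1@ESC p2@(4,1) p3@(3,4) -> at (5,0): 0 [-], cum=0
Step 4: p0@(4,1) p1@ESC p2@ESC p3@(4,4) -> at (5,0): 0 [-], cum=0
Step 5: p0@ESC p1@ESC p2@ESC p3@(4,3) -> at (5,0): 0 [-], cum=0
Step 6: p0@ESC p1@ESC p2@ESC p3@(4,2) -> at (5,0): 0 [-], cum=0
Step 7: p0@ESC p1@ESC p2@ESC p3@(4,1) -> at (5,0): 0 [-], cum=0
Step 8: p0@ESC p1@ESC p2@ESC p3@ESC -> at (5,0): 0 [-], cum=0
Total visits = 0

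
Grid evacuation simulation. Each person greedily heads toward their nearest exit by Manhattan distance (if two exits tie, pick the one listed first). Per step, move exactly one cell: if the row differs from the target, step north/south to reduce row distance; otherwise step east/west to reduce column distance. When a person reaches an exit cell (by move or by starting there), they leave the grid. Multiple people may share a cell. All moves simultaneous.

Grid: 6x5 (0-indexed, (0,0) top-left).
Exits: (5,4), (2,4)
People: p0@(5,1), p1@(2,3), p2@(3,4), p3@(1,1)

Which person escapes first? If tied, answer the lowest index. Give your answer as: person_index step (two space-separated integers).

Step 1: p0:(5,1)->(5,2) | p1:(2,3)->(2,4)->EXIT | p2:(3,4)->(2,4)->EXIT | p3:(1,1)->(2,1)
Step 2: p0:(5,2)->(5,3) | p1:escaped | p2:escaped | p3:(2,1)->(2,2)
Step 3: p0:(5,3)->(5,4)->EXIT | p1:escaped | p2:escaped | p3:(2,2)->(2,3)
Step 4: p0:escaped | p1:escaped | p2:escaped | p3:(2,3)->(2,4)->EXIT
Exit steps: [3, 1, 1, 4]
First to escape: p1 at step 1

Answer: 1 1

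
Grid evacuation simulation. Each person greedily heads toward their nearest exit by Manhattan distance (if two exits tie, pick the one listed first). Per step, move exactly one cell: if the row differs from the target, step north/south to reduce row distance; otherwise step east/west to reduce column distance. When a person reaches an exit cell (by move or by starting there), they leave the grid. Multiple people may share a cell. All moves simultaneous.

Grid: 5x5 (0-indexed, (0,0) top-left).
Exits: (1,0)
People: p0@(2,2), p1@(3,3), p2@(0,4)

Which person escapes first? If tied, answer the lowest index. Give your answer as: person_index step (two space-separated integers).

Step 1: p0:(2,2)->(1,2) | p1:(3,3)->(2,3) | p2:(0,4)->(1,4)
Step 2: p0:(1,2)->(1,1) | p1:(2,3)->(1,3) | p2:(1,4)->(1,3)
Step 3: p0:(1,1)->(1,0)->EXIT | p1:(1,3)->(1,2) | p2:(1,3)->(1,2)
Step 4: p0:escaped | p1:(1,2)->(1,1) | p2:(1,2)->(1,1)
Step 5: p0:escaped | p1:(1,1)->(1,0)->EXIT | p2:(1,1)->(1,0)->EXIT
Exit steps: [3, 5, 5]
First to escape: p0 at step 3

Answer: 0 3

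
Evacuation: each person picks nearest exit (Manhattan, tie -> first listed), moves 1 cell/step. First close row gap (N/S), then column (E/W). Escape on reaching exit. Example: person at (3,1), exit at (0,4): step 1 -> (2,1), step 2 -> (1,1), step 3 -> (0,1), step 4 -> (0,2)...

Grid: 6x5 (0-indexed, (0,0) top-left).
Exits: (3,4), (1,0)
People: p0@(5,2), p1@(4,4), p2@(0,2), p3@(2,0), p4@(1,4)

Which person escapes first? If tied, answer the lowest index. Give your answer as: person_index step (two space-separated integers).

Answer: 1 1

Derivation:
Step 1: p0:(5,2)->(4,2) | p1:(4,4)->(3,4)->EXIT | p2:(0,2)->(1,2) | p3:(2,0)->(1,0)->EXIT | p4:(1,4)->(2,4)
Step 2: p0:(4,2)->(3,2) | p1:escaped | p2:(1,2)->(1,1) | p3:escaped | p4:(2,4)->(3,4)->EXIT
Step 3: p0:(3,2)->(3,3) | p1:escaped | p2:(1,1)->(1,0)->EXIT | p3:escaped | p4:escaped
Step 4: p0:(3,3)->(3,4)->EXIT | p1:escaped | p2:escaped | p3:escaped | p4:escaped
Exit steps: [4, 1, 3, 1, 2]
First to escape: p1 at step 1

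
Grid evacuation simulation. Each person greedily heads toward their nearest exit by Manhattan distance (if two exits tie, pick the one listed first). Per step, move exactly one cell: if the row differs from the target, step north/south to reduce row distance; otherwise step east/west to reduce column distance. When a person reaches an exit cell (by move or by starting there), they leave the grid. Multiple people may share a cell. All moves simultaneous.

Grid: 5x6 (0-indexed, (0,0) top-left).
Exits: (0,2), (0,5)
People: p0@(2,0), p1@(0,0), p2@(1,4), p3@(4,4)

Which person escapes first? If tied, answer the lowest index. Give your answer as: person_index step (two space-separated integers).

Step 1: p0:(2,0)->(1,0) | p1:(0,0)->(0,1) | p2:(1,4)->(0,4) | p3:(4,4)->(3,4)
Step 2: p0:(1,0)->(0,0) | p1:(0,1)->(0,2)->EXIT | p2:(0,4)->(0,5)->EXIT | p3:(3,4)->(2,4)
Step 3: p0:(0,0)->(0,1) | p1:escaped | p2:escaped | p3:(2,4)->(1,4)
Step 4: p0:(0,1)->(0,2)->EXIT | p1:escaped | p2:escaped | p3:(1,4)->(0,4)
Step 5: p0:escaped | p1:escaped | p2:escaped | p3:(0,4)->(0,5)->EXIT
Exit steps: [4, 2, 2, 5]
First to escape: p1 at step 2

Answer: 1 2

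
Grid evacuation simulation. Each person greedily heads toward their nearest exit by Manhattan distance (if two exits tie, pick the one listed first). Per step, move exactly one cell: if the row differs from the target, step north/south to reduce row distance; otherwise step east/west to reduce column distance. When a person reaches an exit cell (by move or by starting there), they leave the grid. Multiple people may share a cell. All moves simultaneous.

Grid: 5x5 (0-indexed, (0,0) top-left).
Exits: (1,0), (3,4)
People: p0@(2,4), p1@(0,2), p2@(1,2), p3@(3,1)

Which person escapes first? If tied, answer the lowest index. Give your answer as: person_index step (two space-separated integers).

Step 1: p0:(2,4)->(3,4)->EXIT | p1:(0,2)->(1,2) | p2:(1,2)->(1,1) | p3:(3,1)->(2,1)
Step 2: p0:escaped | p1:(1,2)->(1,1) | p2:(1,1)->(1,0)->EXIT | p3:(2,1)->(1,1)
Step 3: p0:escaped | p1:(1,1)->(1,0)->EXIT | p2:escaped | p3:(1,1)->(1,0)->EXIT
Exit steps: [1, 3, 2, 3]
First to escape: p0 at step 1

Answer: 0 1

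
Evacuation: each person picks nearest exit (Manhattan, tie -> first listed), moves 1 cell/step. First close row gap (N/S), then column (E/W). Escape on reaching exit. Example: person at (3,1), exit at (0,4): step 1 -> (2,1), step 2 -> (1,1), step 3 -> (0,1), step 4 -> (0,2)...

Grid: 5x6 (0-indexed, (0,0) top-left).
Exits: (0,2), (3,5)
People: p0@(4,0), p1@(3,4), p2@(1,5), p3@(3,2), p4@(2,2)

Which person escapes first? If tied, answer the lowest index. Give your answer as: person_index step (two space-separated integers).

Step 1: p0:(4,0)->(3,0) | p1:(3,4)->(3,5)->EXIT | p2:(1,5)->(2,5) | p3:(3,2)->(2,2) | p4:(2,2)->(1,2)
Step 2: p0:(3,0)->(2,0) | p1:escaped | p2:(2,5)->(3,5)->EXIT | p3:(2,2)->(1,2) | p4:(1,2)->(0,2)->EXIT
Step 3: p0:(2,0)->(1,0) | p1:escaped | p2:escaped | p3:(1,2)->(0,2)->EXIT | p4:escaped
Step 4: p0:(1,0)->(0,0) | p1:escaped | p2:escaped | p3:escaped | p4:escaped
Step 5: p0:(0,0)->(0,1) | p1:escaped | p2:escaped | p3:escaped | p4:escaped
Step 6: p0:(0,1)->(0,2)->EXIT | p1:escaped | p2:escaped | p3:escaped | p4:escaped
Exit steps: [6, 1, 2, 3, 2]
First to escape: p1 at step 1

Answer: 1 1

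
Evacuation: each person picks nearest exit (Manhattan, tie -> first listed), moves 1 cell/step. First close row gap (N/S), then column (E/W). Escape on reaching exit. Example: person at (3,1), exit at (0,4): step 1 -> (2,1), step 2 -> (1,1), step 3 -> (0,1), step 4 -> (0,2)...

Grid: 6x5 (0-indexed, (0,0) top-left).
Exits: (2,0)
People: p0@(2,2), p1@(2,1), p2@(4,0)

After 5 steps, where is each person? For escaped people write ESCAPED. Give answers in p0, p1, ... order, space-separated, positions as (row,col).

Step 1: p0:(2,2)->(2,1) | p1:(2,1)->(2,0)->EXIT | p2:(4,0)->(3,0)
Step 2: p0:(2,1)->(2,0)->EXIT | p1:escaped | p2:(3,0)->(2,0)->EXIT

ESCAPED ESCAPED ESCAPED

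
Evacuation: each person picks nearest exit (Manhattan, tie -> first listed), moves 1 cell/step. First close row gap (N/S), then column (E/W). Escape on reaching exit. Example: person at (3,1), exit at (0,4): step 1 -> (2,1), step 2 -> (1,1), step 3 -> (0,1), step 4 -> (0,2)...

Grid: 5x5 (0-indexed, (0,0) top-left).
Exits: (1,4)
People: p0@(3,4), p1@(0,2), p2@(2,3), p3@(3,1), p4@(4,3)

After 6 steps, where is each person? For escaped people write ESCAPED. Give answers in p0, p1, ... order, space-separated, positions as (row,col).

Step 1: p0:(3,4)->(2,4) | p1:(0,2)->(1,2) | p2:(2,3)->(1,3) | p3:(3,1)->(2,1) | p4:(4,3)->(3,3)
Step 2: p0:(2,4)->(1,4)->EXIT | p1:(1,2)->(1,3) | p2:(1,3)->(1,4)->EXIT | p3:(2,1)->(1,1) | p4:(3,3)->(2,3)
Step 3: p0:escaped | p1:(1,3)->(1,4)->EXIT | p2:escaped | p3:(1,1)->(1,2) | p4:(2,3)->(1,3)
Step 4: p0:escaped | p1:escaped | p2:escaped | p3:(1,2)->(1,3) | p4:(1,3)->(1,4)->EXIT
Step 5: p0:escaped | p1:escaped | p2:escaped | p3:(1,3)->(1,4)->EXIT | p4:escaped

ESCAPED ESCAPED ESCAPED ESCAPED ESCAPED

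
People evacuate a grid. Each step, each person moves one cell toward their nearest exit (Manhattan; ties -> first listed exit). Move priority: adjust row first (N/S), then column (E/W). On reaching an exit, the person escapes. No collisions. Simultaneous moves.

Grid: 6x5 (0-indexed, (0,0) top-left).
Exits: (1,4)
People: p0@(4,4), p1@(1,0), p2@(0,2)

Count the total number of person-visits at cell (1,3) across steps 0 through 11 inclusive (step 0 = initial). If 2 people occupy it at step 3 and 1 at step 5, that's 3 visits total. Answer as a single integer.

Answer: 2

Derivation:
Step 0: p0@(4,4) p1@(1,0) p2@(0,2) -> at (1,3): 0 [-], cum=0
Step 1: p0@(3,4) p1@(1,1) p2@(1,2) -> at (1,3): 0 [-], cum=0
Step 2: p0@(2,4) p1@(1,2) p2@(1,3) -> at (1,3): 1 [p2], cum=1
Step 3: p0@ESC p1@(1,3) p2@ESC -> at (1,3): 1 [p1], cum=2
Step 4: p0@ESC p1@ESC p2@ESC -> at (1,3): 0 [-], cum=2
Total visits = 2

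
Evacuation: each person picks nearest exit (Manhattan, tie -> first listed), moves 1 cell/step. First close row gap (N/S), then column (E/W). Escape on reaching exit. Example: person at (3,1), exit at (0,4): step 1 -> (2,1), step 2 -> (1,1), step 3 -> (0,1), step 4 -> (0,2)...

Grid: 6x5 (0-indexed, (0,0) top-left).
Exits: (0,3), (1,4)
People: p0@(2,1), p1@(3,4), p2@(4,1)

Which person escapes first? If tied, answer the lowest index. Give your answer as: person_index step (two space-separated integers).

Answer: 1 2

Derivation:
Step 1: p0:(2,1)->(1,1) | p1:(3,4)->(2,4) | p2:(4,1)->(3,1)
Step 2: p0:(1,1)->(0,1) | p1:(2,4)->(1,4)->EXIT | p2:(3,1)->(2,1)
Step 3: p0:(0,1)->(0,2) | p1:escaped | p2:(2,1)->(1,1)
Step 4: p0:(0,2)->(0,3)->EXIT | p1:escaped | p2:(1,1)->(0,1)
Step 5: p0:escaped | p1:escaped | p2:(0,1)->(0,2)
Step 6: p0:escaped | p1:escaped | p2:(0,2)->(0,3)->EXIT
Exit steps: [4, 2, 6]
First to escape: p1 at step 2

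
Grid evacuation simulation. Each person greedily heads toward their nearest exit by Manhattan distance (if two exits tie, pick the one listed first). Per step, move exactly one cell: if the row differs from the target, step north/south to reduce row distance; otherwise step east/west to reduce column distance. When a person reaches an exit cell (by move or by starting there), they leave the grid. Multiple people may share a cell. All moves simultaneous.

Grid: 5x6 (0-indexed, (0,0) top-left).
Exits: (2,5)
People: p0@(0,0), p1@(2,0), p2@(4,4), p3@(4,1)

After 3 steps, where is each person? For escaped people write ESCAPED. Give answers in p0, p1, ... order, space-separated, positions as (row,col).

Step 1: p0:(0,0)->(1,0) | p1:(2,0)->(2,1) | p2:(4,4)->(3,4) | p3:(4,1)->(3,1)
Step 2: p0:(1,0)->(2,0) | p1:(2,1)->(2,2) | p2:(3,4)->(2,4) | p3:(3,1)->(2,1)
Step 3: p0:(2,0)->(2,1) | p1:(2,2)->(2,3) | p2:(2,4)->(2,5)->EXIT | p3:(2,1)->(2,2)

(2,1) (2,3) ESCAPED (2,2)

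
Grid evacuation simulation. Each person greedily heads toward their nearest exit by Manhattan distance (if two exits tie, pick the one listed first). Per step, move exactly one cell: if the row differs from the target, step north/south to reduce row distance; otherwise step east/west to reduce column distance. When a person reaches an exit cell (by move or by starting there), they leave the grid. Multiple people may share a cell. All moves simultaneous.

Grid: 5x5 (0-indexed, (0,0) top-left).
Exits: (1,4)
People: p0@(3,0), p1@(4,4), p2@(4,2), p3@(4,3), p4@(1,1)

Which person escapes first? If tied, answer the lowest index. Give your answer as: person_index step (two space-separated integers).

Answer: 1 3

Derivation:
Step 1: p0:(3,0)->(2,0) | p1:(4,4)->(3,4) | p2:(4,2)->(3,2) | p3:(4,3)->(3,3) | p4:(1,1)->(1,2)
Step 2: p0:(2,0)->(1,0) | p1:(3,4)->(2,4) | p2:(3,2)->(2,2) | p3:(3,3)->(2,3) | p4:(1,2)->(1,3)
Step 3: p0:(1,0)->(1,1) | p1:(2,4)->(1,4)->EXIT | p2:(2,2)->(1,2) | p3:(2,3)->(1,3) | p4:(1,3)->(1,4)->EXIT
Step 4: p0:(1,1)->(1,2) | p1:escaped | p2:(1,2)->(1,3) | p3:(1,3)->(1,4)->EXIT | p4:escaped
Step 5: p0:(1,2)->(1,3) | p1:escaped | p2:(1,3)->(1,4)->EXIT | p3:escaped | p4:escaped
Step 6: p0:(1,3)->(1,4)->EXIT | p1:escaped | p2:escaped | p3:escaped | p4:escaped
Exit steps: [6, 3, 5, 4, 3]
First to escape: p1 at step 3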